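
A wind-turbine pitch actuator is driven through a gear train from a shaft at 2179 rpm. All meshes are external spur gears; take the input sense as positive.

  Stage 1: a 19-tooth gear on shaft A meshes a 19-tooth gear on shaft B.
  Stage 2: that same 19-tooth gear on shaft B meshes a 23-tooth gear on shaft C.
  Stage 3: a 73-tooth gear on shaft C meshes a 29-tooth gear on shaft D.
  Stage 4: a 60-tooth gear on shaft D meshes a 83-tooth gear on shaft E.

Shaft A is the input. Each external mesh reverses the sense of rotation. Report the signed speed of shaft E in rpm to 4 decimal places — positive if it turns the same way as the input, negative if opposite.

Stage 1 [19T→19T]: ω = 2179.0000×19/19 = 2179.0000 rpm, dir flips to −; running = −2179.0000
Stage 2 [19T→23T]: ω = 2179.0000×19/23 = 1800.0435 rpm, dir flips to +; running = +1800.0435
Stage 3 [73T→29T]: ω = 1800.0435×73/29 = 4531.1439 rpm, dir flips to −; running = −4531.1439
Stage 4 [60T→83T]: ω = 4531.1439×60/83 = 3275.5257 rpm, dir flips to +; running = +3275.5257

+3275.5257 rpm (same as input, |ω| = 3275.5257 rpm)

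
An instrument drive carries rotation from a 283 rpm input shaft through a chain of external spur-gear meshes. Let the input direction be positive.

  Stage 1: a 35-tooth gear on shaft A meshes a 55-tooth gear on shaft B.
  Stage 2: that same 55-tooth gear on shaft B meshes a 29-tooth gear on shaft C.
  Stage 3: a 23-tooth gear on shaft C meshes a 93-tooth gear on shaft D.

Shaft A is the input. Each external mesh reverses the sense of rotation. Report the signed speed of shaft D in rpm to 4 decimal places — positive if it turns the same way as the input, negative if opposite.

-84.4698 rpm (opposite to input, |ω| = 84.4698 rpm)

Stage 1 [35T→55T]: ω = 283.0000×35/55 = 180.0909 rpm, dir flips to −; running = −180.0909
Stage 2 [55T→29T]: ω = 180.0909×55/29 = 341.5517 rpm, dir flips to +; running = +341.5517
Stage 3 [23T→93T]: ω = 341.5517×23/93 = 84.4698 rpm, dir flips to −; running = −84.4698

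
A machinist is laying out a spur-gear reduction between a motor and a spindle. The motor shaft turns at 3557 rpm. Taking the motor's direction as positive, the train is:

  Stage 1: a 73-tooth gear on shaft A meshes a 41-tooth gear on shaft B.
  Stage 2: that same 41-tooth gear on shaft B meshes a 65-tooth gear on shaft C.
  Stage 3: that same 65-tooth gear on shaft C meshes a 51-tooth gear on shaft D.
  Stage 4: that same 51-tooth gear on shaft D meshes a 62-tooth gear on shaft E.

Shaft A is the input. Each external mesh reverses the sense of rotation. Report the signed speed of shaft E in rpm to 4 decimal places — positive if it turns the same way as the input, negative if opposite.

Stage 1 [73T→41T]: ω = 3557.0000×73/41 = 6333.1951 rpm, dir flips to −; running = −6333.1951
Stage 2 [41T→65T]: ω = 6333.1951×41/65 = 3994.7846 rpm, dir flips to +; running = +3994.7846
Stage 3 [65T→51T]: ω = 3994.7846×65/51 = 5091.3922 rpm, dir flips to −; running = −5091.3922
Stage 4 [51T→62T]: ω = 5091.3922×51/62 = 4188.0806 rpm, dir flips to +; running = +4188.0806

+4188.0806 rpm (same as input, |ω| = 4188.0806 rpm)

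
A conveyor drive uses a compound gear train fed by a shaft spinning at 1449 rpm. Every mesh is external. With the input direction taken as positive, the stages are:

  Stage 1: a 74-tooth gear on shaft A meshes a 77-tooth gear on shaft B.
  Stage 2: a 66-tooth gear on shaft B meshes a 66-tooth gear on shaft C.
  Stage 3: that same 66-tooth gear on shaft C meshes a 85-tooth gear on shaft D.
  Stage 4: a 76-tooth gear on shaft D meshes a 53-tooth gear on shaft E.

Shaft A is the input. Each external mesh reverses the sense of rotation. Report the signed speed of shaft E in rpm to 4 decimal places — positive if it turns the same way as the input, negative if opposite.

Stage 1 [74T→77T]: ω = 1449.0000×74/77 = 1392.5455 rpm, dir flips to −; running = −1392.5455
Stage 2 [66T→66T]: ω = 1392.5455×66/66 = 1392.5455 rpm, dir flips to +; running = +1392.5455
Stage 3 [66T→85T]: ω = 1392.5455×66/85 = 1081.2706 rpm, dir flips to −; running = −1081.2706
Stage 4 [76T→53T]: ω = 1081.2706×76/53 = 1550.5012 rpm, dir flips to +; running = +1550.5012

+1550.5012 rpm (same as input, |ω| = 1550.5012 rpm)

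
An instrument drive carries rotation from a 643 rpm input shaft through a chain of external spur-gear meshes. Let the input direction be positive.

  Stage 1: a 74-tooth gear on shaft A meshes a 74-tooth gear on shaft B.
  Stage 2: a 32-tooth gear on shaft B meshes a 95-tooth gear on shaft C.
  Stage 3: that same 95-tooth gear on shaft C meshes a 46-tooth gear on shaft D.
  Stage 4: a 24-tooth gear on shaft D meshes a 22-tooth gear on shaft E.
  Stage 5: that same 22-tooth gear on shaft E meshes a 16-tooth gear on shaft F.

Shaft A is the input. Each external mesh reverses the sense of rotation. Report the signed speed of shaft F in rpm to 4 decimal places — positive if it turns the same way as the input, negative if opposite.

Stage 1 [74T→74T]: ω = 643.0000×74/74 = 643.0000 rpm, dir flips to −; running = −643.0000
Stage 2 [32T→95T]: ω = 643.0000×32/95 = 216.5895 rpm, dir flips to +; running = +216.5895
Stage 3 [95T→46T]: ω = 216.5895×95/46 = 447.3043 rpm, dir flips to −; running = −447.3043
Stage 4 [24T→22T]: ω = 447.3043×24/22 = 487.9684 rpm, dir flips to +; running = +487.9684
Stage 5 [22T→16T]: ω = 487.9684×22/16 = 670.9565 rpm, dir flips to −; running = −670.9565

-670.9565 rpm (opposite to input, |ω| = 670.9565 rpm)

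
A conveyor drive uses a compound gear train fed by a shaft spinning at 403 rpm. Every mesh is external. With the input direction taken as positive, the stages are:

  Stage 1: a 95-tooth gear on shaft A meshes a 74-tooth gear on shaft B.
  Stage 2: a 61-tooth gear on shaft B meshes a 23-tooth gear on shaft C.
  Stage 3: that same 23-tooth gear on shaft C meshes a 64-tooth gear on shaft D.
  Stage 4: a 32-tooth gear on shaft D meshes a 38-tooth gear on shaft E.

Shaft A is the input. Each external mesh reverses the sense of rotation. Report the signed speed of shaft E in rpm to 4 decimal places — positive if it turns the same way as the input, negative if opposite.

+415.2534 rpm (same as input, |ω| = 415.2534 rpm)

Stage 1 [95T→74T]: ω = 403.0000×95/74 = 517.3649 rpm, dir flips to −; running = −517.3649
Stage 2 [61T→23T]: ω = 517.3649×61/23 = 1372.1416 rpm, dir flips to +; running = +1372.1416
Stage 3 [23T→64T]: ω = 1372.1416×23/64 = 493.1134 rpm, dir flips to −; running = −493.1134
Stage 4 [32T→38T]: ω = 493.1134×32/38 = 415.2534 rpm, dir flips to +; running = +415.2534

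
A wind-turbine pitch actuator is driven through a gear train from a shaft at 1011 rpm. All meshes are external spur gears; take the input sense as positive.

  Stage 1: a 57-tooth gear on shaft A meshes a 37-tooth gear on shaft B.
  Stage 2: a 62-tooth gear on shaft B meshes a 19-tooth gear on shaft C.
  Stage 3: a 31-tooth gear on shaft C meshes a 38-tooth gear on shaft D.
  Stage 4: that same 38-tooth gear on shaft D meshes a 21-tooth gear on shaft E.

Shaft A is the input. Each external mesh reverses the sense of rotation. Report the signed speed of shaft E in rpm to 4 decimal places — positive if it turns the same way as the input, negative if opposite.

Stage 1 [57T→37T]: ω = 1011.0000×57/37 = 1557.4865 rpm, dir flips to −; running = −1557.4865
Stage 2 [62T→19T]: ω = 1557.4865×62/19 = 5082.3243 rpm, dir flips to +; running = +5082.3243
Stage 3 [31T→38T]: ω = 5082.3243×31/38 = 4146.1067 rpm, dir flips to −; running = −4146.1067
Stage 4 [38T→21T]: ω = 4146.1067×38/21 = 7502.4788 rpm, dir flips to +; running = +7502.4788

+7502.4788 rpm (same as input, |ω| = 7502.4788 rpm)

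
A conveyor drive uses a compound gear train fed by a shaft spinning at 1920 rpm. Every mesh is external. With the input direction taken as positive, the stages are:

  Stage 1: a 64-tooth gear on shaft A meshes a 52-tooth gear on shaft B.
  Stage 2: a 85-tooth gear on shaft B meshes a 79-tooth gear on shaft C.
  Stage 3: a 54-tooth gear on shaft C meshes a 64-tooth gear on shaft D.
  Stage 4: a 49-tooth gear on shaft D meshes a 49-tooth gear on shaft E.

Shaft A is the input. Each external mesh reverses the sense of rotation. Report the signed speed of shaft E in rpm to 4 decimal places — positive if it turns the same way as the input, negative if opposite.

+2145.2775 rpm (same as input, |ω| = 2145.2775 rpm)

Stage 1 [64T→52T]: ω = 1920.0000×64/52 = 2363.0769 rpm, dir flips to −; running = −2363.0769
Stage 2 [85T→79T]: ω = 2363.0769×85/79 = 2542.5511 rpm, dir flips to +; running = +2542.5511
Stage 3 [54T→64T]: ω = 2542.5511×54/64 = 2145.2775 rpm, dir flips to −; running = −2145.2775
Stage 4 [49T→49T]: ω = 2145.2775×49/49 = 2145.2775 rpm, dir flips to +; running = +2145.2775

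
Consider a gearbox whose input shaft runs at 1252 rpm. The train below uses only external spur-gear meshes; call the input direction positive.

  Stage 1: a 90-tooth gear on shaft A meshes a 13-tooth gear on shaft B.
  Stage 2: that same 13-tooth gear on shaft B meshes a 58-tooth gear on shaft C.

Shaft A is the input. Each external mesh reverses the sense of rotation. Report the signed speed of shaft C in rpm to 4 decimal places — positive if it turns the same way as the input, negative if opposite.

Stage 1 [90T→13T]: ω = 1252.0000×90/13 = 8667.6923 rpm, dir flips to −; running = −8667.6923
Stage 2 [13T→58T]: ω = 8667.6923×13/58 = 1942.7586 rpm, dir flips to +; running = +1942.7586

+1942.7586 rpm (same as input, |ω| = 1942.7586 rpm)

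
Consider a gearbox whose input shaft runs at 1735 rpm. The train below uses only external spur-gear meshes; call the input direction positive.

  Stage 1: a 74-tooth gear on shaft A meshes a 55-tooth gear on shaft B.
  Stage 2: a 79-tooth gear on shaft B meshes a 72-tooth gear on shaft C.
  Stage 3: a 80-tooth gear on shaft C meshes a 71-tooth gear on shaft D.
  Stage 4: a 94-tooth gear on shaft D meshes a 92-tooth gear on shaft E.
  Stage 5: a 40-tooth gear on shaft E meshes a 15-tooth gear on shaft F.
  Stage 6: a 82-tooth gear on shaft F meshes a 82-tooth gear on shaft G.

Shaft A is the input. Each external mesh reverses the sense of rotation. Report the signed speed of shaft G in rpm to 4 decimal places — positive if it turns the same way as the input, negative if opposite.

Stage 1 [74T→55T]: ω = 1735.0000×74/55 = 2334.3636 rpm, dir flips to −; running = −2334.3636
Stage 2 [79T→72T]: ω = 2334.3636×79/72 = 2561.3157 rpm, dir flips to +; running = +2561.3157
Stage 3 [80T→71T]: ω = 2561.3157×80/71 = 2885.9895 rpm, dir flips to −; running = −2885.9895
Stage 4 [94T→92T]: ω = 2885.9895×94/92 = 2948.7284 rpm, dir flips to +; running = +2948.7284
Stage 5 [40T→15T]: ω = 2948.7284×40/15 = 7863.2757 rpm, dir flips to −; running = −7863.2757
Stage 6 [82T→82T]: ω = 7863.2757×82/82 = 7863.2757 rpm, dir flips to +; running = +7863.2757

+7863.2757 rpm (same as input, |ω| = 7863.2757 rpm)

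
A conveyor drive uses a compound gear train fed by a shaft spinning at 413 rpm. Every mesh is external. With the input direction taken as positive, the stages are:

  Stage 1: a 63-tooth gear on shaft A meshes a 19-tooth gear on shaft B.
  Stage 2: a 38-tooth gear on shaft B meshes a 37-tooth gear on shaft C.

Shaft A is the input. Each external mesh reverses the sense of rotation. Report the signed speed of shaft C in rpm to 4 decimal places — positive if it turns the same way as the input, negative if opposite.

Stage 1 [63T→19T]: ω = 413.0000×63/19 = 1369.4211 rpm, dir flips to −; running = −1369.4211
Stage 2 [38T→37T]: ω = 1369.4211×38/37 = 1406.4324 rpm, dir flips to +; running = +1406.4324

+1406.4324 rpm (same as input, |ω| = 1406.4324 rpm)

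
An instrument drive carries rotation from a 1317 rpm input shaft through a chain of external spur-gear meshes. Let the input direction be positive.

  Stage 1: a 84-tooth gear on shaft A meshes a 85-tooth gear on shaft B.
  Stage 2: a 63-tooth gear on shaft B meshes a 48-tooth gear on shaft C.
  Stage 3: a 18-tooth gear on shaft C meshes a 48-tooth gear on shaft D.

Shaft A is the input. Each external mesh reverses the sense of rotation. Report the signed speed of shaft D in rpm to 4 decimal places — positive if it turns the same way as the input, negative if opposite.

Stage 1 [84T→85T]: ω = 1317.0000×84/85 = 1301.5059 rpm, dir flips to −; running = −1301.5059
Stage 2 [63T→48T]: ω = 1301.5059×63/48 = 1708.2265 rpm, dir flips to +; running = +1708.2265
Stage 3 [18T→48T]: ω = 1708.2265×18/48 = 640.5849 rpm, dir flips to −; running = −640.5849

-640.5849 rpm (opposite to input, |ω| = 640.5849 rpm)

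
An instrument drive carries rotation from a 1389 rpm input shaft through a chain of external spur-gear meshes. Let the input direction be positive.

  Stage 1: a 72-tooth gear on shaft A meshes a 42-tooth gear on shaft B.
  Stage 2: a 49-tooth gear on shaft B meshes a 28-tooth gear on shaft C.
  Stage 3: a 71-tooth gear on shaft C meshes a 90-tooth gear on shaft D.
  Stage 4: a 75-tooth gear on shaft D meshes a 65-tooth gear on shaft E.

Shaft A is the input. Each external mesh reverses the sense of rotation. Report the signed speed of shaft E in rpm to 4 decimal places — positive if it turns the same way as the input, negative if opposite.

Stage 1 [72T→42T]: ω = 1389.0000×72/42 = 2381.1429 rpm, dir flips to −; running = −2381.1429
Stage 2 [49T→28T]: ω = 2381.1429×49/28 = 4167.0000 rpm, dir flips to +; running = +4167.0000
Stage 3 [71T→90T]: ω = 4167.0000×71/90 = 3287.3000 rpm, dir flips to −; running = −3287.3000
Stage 4 [75T→65T]: ω = 3287.3000×75/65 = 3793.0385 rpm, dir flips to +; running = +3793.0385

+3793.0385 rpm (same as input, |ω| = 3793.0385 rpm)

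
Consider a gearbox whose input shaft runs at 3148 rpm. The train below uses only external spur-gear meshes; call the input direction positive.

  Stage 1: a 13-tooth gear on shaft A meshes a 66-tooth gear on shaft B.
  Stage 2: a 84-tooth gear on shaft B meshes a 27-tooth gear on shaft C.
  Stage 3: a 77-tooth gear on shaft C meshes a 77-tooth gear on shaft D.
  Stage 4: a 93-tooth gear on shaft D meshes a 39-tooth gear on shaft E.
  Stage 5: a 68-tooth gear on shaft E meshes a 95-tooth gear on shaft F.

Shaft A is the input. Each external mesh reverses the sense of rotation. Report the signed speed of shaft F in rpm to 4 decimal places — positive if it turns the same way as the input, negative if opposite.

Stage 1 [13T→66T]: ω = 3148.0000×13/66 = 620.0606 rpm, dir flips to −; running = −620.0606
Stage 2 [84T→27T]: ω = 620.0606×84/27 = 1929.0774 rpm, dir flips to +; running = +1929.0774
Stage 3 [77T→77T]: ω = 1929.0774×77/77 = 1929.0774 rpm, dir flips to −; running = −1929.0774
Stage 4 [93T→39T]: ω = 1929.0774×93/39 = 4600.1077 rpm, dir flips to +; running = +4600.1077
Stage 5 [68T→95T]: ω = 4600.1077×68/95 = 3292.7087 rpm, dir flips to −; running = −3292.7087

-3292.7087 rpm (opposite to input, |ω| = 3292.7087 rpm)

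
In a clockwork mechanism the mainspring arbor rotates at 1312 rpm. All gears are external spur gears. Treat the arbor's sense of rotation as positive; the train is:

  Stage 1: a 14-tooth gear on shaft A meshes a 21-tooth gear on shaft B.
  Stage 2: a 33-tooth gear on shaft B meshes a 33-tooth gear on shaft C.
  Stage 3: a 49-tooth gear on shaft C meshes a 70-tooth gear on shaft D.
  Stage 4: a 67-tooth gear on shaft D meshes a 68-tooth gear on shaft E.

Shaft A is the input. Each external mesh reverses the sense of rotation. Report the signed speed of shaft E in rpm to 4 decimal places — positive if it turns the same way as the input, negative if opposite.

+603.2627 rpm (same as input, |ω| = 603.2627 rpm)

Stage 1 [14T→21T]: ω = 1312.0000×14/21 = 874.6667 rpm, dir flips to −; running = −874.6667
Stage 2 [33T→33T]: ω = 874.6667×33/33 = 874.6667 rpm, dir flips to +; running = +874.6667
Stage 3 [49T→70T]: ω = 874.6667×49/70 = 612.2667 rpm, dir flips to −; running = −612.2667
Stage 4 [67T→68T]: ω = 612.2667×67/68 = 603.2627 rpm, dir flips to +; running = +603.2627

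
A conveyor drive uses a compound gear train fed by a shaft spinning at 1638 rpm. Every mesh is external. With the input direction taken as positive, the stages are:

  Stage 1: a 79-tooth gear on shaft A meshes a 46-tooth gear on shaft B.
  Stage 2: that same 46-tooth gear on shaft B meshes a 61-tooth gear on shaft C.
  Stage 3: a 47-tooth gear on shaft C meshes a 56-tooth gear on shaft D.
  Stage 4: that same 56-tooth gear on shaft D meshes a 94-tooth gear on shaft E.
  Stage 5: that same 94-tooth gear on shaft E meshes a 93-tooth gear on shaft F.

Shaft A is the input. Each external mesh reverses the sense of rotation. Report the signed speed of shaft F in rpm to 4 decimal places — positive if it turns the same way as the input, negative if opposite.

-1072.0772 rpm (opposite to input, |ω| = 1072.0772 rpm)

Stage 1 [79T→46T]: ω = 1638.0000×79/46 = 2813.0870 rpm, dir flips to −; running = −2813.0870
Stage 2 [46T→61T]: ω = 2813.0870×46/61 = 2121.3443 rpm, dir flips to +; running = +2121.3443
Stage 3 [47T→56T]: ω = 2121.3443×47/56 = 1780.4139 rpm, dir flips to −; running = −1780.4139
Stage 4 [56T→94T]: ω = 1780.4139×56/94 = 1060.6721 rpm, dir flips to +; running = +1060.6721
Stage 5 [94T→93T]: ω = 1060.6721×94/93 = 1072.0772 rpm, dir flips to −; running = −1072.0772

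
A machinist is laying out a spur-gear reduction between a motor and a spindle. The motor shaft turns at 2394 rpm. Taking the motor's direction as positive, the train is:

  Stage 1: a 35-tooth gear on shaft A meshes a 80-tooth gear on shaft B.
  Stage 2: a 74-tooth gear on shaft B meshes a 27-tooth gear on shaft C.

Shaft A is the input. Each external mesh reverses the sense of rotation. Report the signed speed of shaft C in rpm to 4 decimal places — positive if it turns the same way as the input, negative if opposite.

Stage 1 [35T→80T]: ω = 2394.0000×35/80 = 1047.3750 rpm, dir flips to −; running = −1047.3750
Stage 2 [74T→27T]: ω = 1047.3750×74/27 = 2870.5833 rpm, dir flips to +; running = +2870.5833

+2870.5833 rpm (same as input, |ω| = 2870.5833 rpm)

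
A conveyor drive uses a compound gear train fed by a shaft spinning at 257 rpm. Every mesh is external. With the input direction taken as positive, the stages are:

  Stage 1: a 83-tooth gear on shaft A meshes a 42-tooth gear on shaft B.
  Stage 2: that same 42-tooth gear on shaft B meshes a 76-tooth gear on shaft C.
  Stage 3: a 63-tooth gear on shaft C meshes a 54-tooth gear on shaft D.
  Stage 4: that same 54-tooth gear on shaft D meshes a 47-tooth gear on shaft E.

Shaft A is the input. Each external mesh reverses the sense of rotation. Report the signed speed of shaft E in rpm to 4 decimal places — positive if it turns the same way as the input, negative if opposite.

+376.2186 rpm (same as input, |ω| = 376.2186 rpm)

Stage 1 [83T→42T]: ω = 257.0000×83/42 = 507.8810 rpm, dir flips to −; running = −507.8810
Stage 2 [42T→76T]: ω = 507.8810×42/76 = 280.6711 rpm, dir flips to +; running = +280.6711
Stage 3 [63T→54T]: ω = 280.6711×63/54 = 327.4496 rpm, dir flips to −; running = −327.4496
Stage 4 [54T→47T]: ω = 327.4496×54/47 = 376.2186 rpm, dir flips to +; running = +376.2186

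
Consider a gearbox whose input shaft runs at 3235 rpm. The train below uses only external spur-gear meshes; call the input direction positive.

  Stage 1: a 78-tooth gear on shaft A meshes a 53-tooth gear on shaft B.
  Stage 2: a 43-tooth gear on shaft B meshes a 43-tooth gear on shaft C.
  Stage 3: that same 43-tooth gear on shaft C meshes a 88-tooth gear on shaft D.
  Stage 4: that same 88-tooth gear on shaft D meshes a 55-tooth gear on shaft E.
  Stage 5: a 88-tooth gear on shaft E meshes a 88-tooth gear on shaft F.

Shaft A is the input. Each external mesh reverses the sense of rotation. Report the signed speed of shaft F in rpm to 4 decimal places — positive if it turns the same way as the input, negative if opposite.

-3722.1921 rpm (opposite to input, |ω| = 3722.1921 rpm)

Stage 1 [78T→53T]: ω = 3235.0000×78/53 = 4760.9434 rpm, dir flips to −; running = −4760.9434
Stage 2 [43T→43T]: ω = 4760.9434×43/43 = 4760.9434 rpm, dir flips to +; running = +4760.9434
Stage 3 [43T→88T]: ω = 4760.9434×43/88 = 2326.3701 rpm, dir flips to −; running = −2326.3701
Stage 4 [88T→55T]: ω = 2326.3701×88/55 = 3722.1921 rpm, dir flips to +; running = +3722.1921
Stage 5 [88T→88T]: ω = 3722.1921×88/88 = 3722.1921 rpm, dir flips to −; running = −3722.1921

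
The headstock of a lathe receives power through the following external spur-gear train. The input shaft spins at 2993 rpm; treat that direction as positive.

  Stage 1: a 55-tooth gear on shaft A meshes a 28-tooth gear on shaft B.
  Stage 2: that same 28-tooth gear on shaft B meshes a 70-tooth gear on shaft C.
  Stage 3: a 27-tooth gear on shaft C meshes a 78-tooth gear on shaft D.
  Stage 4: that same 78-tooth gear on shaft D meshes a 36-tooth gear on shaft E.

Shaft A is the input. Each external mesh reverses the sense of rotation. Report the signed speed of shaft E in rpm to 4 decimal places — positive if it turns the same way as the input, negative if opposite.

+1763.7321 rpm (same as input, |ω| = 1763.7321 rpm)

Stage 1 [55T→28T]: ω = 2993.0000×55/28 = 5879.1071 rpm, dir flips to −; running = −5879.1071
Stage 2 [28T→70T]: ω = 5879.1071×28/70 = 2351.6429 rpm, dir flips to +; running = +2351.6429
Stage 3 [27T→78T]: ω = 2351.6429×27/78 = 814.0302 rpm, dir flips to −; running = −814.0302
Stage 4 [78T→36T]: ω = 814.0302×78/36 = 1763.7321 rpm, dir flips to +; running = +1763.7321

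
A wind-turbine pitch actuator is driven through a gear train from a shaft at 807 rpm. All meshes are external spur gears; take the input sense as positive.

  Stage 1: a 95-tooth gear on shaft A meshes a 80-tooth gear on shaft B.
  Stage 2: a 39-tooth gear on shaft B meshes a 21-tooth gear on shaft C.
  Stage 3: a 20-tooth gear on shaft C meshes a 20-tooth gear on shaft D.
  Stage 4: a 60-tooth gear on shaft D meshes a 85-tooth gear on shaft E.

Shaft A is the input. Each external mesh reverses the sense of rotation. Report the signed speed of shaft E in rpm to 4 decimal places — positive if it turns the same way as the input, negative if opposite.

Stage 1 [95T→80T]: ω = 807.0000×95/80 = 958.3125 rpm, dir flips to −; running = −958.3125
Stage 2 [39T→21T]: ω = 958.3125×39/21 = 1779.7232 rpm, dir flips to +; running = +1779.7232
Stage 3 [20T→20T]: ω = 1779.7232×20/20 = 1779.7232 rpm, dir flips to −; running = −1779.7232
Stage 4 [60T→85T]: ω = 1779.7232×60/85 = 1256.2752 rpm, dir flips to +; running = +1256.2752

+1256.2752 rpm (same as input, |ω| = 1256.2752 rpm)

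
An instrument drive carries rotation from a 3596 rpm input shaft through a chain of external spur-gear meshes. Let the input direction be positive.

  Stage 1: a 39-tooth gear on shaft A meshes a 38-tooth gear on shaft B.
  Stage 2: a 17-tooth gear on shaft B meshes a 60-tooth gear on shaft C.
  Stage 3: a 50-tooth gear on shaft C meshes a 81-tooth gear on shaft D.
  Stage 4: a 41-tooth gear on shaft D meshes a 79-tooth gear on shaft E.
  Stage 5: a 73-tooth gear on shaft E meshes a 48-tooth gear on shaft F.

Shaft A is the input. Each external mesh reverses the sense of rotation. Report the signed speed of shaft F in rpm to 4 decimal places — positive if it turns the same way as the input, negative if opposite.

-509.4737 rpm (opposite to input, |ω| = 509.4737 rpm)

Stage 1 [39T→38T]: ω = 3596.0000×39/38 = 3690.6316 rpm, dir flips to −; running = −3690.6316
Stage 2 [17T→60T]: ω = 3690.6316×17/60 = 1045.6789 rpm, dir flips to +; running = +1045.6789
Stage 3 [50T→81T]: ω = 1045.6789×50/81 = 645.4808 rpm, dir flips to −; running = −645.4808
Stage 4 [41T→79T]: ω = 645.4808×41/79 = 334.9964 rpm, dir flips to +; running = +334.9964
Stage 5 [73T→48T]: ω = 334.9964×73/48 = 509.4737 rpm, dir flips to −; running = −509.4737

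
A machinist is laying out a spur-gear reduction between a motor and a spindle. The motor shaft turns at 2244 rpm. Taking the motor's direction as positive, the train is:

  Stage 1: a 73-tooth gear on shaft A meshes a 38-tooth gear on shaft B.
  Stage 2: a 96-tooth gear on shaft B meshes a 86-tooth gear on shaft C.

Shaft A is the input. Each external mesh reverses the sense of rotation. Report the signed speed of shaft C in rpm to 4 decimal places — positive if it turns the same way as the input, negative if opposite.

+4812.1028 rpm (same as input, |ω| = 4812.1028 rpm)

Stage 1 [73T→38T]: ω = 2244.0000×73/38 = 4310.8421 rpm, dir flips to −; running = −4310.8421
Stage 2 [96T→86T]: ω = 4310.8421×96/86 = 4812.1028 rpm, dir flips to +; running = +4812.1028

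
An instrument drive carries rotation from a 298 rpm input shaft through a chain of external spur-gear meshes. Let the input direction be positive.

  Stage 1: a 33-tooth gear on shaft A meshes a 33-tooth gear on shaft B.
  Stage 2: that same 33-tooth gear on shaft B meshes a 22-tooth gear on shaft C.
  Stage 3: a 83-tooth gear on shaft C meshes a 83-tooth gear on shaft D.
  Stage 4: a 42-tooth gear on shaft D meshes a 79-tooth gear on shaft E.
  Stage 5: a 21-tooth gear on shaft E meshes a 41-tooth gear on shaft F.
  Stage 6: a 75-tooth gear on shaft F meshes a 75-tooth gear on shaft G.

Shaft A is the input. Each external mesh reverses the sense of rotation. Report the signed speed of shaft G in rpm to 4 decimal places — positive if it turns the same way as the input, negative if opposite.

Stage 1 [33T→33T]: ω = 298.0000×33/33 = 298.0000 rpm, dir flips to −; running = −298.0000
Stage 2 [33T→22T]: ω = 298.0000×33/22 = 447.0000 rpm, dir flips to +; running = +447.0000
Stage 3 [83T→83T]: ω = 447.0000×83/83 = 447.0000 rpm, dir flips to −; running = −447.0000
Stage 4 [42T→79T]: ω = 447.0000×42/79 = 237.6456 rpm, dir flips to +; running = +237.6456
Stage 5 [21T→41T]: ω = 237.6456×21/41 = 121.7209 rpm, dir flips to −; running = −121.7209
Stage 6 [75T→75T]: ω = 121.7209×75/75 = 121.7209 rpm, dir flips to +; running = +121.7209

+121.7209 rpm (same as input, |ω| = 121.7209 rpm)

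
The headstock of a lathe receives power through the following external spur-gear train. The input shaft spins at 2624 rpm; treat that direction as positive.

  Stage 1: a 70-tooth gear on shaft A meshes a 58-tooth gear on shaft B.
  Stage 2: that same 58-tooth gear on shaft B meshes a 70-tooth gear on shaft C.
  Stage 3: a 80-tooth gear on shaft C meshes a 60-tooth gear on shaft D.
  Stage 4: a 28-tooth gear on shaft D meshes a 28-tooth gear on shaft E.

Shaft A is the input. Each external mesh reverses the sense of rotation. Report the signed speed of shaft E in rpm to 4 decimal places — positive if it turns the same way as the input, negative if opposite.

+3498.6667 rpm (same as input, |ω| = 3498.6667 rpm)

Stage 1 [70T→58T]: ω = 2624.0000×70/58 = 3166.8966 rpm, dir flips to −; running = −3166.8966
Stage 2 [58T→70T]: ω = 3166.8966×58/70 = 2624.0000 rpm, dir flips to +; running = +2624.0000
Stage 3 [80T→60T]: ω = 2624.0000×80/60 = 3498.6667 rpm, dir flips to −; running = −3498.6667
Stage 4 [28T→28T]: ω = 3498.6667×28/28 = 3498.6667 rpm, dir flips to +; running = +3498.6667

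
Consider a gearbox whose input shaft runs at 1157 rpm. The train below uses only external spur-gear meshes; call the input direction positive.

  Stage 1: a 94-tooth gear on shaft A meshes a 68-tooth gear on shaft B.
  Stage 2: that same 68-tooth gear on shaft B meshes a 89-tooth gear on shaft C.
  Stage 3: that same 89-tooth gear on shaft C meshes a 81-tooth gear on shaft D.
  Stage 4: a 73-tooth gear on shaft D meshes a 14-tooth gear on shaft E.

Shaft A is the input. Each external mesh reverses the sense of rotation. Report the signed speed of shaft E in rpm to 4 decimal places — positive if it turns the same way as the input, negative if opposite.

+7001.1764 rpm (same as input, |ω| = 7001.1764 rpm)

Stage 1 [94T→68T]: ω = 1157.0000×94/68 = 1599.3824 rpm, dir flips to −; running = −1599.3824
Stage 2 [68T→89T]: ω = 1599.3824×68/89 = 1222.0000 rpm, dir flips to +; running = +1222.0000
Stage 3 [89T→81T]: ω = 1222.0000×89/81 = 1342.6914 rpm, dir flips to −; running = −1342.6914
Stage 4 [73T→14T]: ω = 1342.6914×73/14 = 7001.1764 rpm, dir flips to +; running = +7001.1764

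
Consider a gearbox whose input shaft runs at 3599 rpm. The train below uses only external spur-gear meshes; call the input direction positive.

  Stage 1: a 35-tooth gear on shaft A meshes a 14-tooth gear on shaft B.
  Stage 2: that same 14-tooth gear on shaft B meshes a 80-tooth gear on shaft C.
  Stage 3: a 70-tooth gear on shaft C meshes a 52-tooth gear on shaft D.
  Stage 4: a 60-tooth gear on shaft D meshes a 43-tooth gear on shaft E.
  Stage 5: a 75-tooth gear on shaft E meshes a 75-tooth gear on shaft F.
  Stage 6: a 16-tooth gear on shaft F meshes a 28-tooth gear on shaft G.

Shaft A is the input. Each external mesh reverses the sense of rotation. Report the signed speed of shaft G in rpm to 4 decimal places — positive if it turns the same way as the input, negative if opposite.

Stage 1 [35T→14T]: ω = 3599.0000×35/14 = 8997.5000 rpm, dir flips to −; running = −8997.5000
Stage 2 [14T→80T]: ω = 8997.5000×14/80 = 1574.5625 rpm, dir flips to +; running = +1574.5625
Stage 3 [70T→52T]: ω = 1574.5625×70/52 = 2119.6034 rpm, dir flips to −; running = −2119.6034
Stage 4 [60T→43T]: ω = 2119.6034×60/43 = 2957.5861 rpm, dir flips to +; running = +2957.5861
Stage 5 [75T→75T]: ω = 2957.5861×75/75 = 2957.5861 rpm, dir flips to −; running = −2957.5861
Stage 6 [16T→28T]: ω = 2957.5861×16/28 = 1690.0492 rpm, dir flips to +; running = +1690.0492

+1690.0492 rpm (same as input, |ω| = 1690.0492 rpm)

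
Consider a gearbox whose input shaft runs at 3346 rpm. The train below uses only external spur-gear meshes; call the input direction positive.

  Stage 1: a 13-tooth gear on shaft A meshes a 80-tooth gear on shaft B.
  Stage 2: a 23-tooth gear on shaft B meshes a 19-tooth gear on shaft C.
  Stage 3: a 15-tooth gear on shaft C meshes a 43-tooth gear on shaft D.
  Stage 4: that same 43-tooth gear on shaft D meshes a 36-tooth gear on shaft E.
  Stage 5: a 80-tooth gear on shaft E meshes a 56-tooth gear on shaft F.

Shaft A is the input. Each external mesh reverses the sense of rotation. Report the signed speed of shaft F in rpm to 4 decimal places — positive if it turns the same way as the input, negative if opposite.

-391.7818 rpm (opposite to input, |ω| = 391.7818 rpm)

Stage 1 [13T→80T]: ω = 3346.0000×13/80 = 543.7250 rpm, dir flips to −; running = −543.7250
Stage 2 [23T→19T]: ω = 543.7250×23/19 = 658.1934 rpm, dir flips to +; running = +658.1934
Stage 3 [15T→43T]: ω = 658.1934×15/43 = 229.6024 rpm, dir flips to −; running = −229.6024
Stage 4 [43T→36T]: ω = 229.6024×43/36 = 274.2473 rpm, dir flips to +; running = +274.2473
Stage 5 [80T→56T]: ω = 274.2473×80/56 = 391.7818 rpm, dir flips to −; running = −391.7818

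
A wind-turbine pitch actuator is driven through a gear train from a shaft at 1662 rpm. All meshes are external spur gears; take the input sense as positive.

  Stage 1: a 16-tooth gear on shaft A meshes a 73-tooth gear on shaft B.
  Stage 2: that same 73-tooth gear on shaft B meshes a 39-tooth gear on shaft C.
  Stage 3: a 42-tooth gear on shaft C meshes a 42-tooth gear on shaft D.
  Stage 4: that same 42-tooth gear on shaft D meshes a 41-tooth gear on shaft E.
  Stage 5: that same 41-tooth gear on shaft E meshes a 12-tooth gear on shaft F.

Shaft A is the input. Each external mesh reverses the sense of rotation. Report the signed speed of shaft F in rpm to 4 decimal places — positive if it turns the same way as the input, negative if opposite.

-2386.4615 rpm (opposite to input, |ω| = 2386.4615 rpm)

Stage 1 [16T→73T]: ω = 1662.0000×16/73 = 364.2740 rpm, dir flips to −; running = −364.2740
Stage 2 [73T→39T]: ω = 364.2740×73/39 = 681.8462 rpm, dir flips to +; running = +681.8462
Stage 3 [42T→42T]: ω = 681.8462×42/42 = 681.8462 rpm, dir flips to −; running = −681.8462
Stage 4 [42T→41T]: ω = 681.8462×42/41 = 698.4765 rpm, dir flips to +; running = +698.4765
Stage 5 [41T→12T]: ω = 698.4765×41/12 = 2386.4615 rpm, dir flips to −; running = −2386.4615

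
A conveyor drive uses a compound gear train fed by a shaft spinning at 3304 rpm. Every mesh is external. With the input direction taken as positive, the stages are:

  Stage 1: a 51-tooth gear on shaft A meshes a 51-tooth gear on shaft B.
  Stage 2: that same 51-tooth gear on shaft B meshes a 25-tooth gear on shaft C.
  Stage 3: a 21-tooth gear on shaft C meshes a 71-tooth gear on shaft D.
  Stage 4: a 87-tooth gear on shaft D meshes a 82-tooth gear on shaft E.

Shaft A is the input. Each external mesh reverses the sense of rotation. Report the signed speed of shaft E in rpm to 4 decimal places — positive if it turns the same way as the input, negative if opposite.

Stage 1 [51T→51T]: ω = 3304.0000×51/51 = 3304.0000 rpm, dir flips to −; running = −3304.0000
Stage 2 [51T→25T]: ω = 3304.0000×51/25 = 6740.1600 rpm, dir flips to +; running = +6740.1600
Stage 3 [21T→71T]: ω = 6740.1600×21/71 = 1993.5685 rpm, dir flips to −; running = −1993.5685
Stage 4 [87T→82T]: ω = 1993.5685×87/82 = 2115.1275 rpm, dir flips to +; running = +2115.1275

+2115.1275 rpm (same as input, |ω| = 2115.1275 rpm)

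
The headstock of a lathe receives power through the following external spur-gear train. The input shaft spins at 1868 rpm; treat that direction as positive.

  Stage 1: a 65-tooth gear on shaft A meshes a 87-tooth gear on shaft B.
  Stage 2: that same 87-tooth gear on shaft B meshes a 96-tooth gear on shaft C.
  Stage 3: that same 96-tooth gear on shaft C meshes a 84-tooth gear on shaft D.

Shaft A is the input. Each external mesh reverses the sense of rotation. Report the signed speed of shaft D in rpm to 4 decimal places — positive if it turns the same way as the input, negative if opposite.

-1445.4762 rpm (opposite to input, |ω| = 1445.4762 rpm)

Stage 1 [65T→87T]: ω = 1868.0000×65/87 = 1395.6322 rpm, dir flips to −; running = −1395.6322
Stage 2 [87T→96T]: ω = 1395.6322×87/96 = 1264.7917 rpm, dir flips to +; running = +1264.7917
Stage 3 [96T→84T]: ω = 1264.7917×96/84 = 1445.4762 rpm, dir flips to −; running = −1445.4762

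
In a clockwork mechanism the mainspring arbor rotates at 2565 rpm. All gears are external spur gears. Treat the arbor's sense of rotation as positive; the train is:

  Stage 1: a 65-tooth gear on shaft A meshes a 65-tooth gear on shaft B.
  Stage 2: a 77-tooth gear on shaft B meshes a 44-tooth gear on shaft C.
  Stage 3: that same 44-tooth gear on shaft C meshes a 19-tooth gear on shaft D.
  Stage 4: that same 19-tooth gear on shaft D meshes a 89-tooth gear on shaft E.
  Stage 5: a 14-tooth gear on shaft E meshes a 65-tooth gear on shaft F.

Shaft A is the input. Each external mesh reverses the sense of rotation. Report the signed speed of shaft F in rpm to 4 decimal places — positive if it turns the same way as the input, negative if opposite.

Stage 1 [65T→65T]: ω = 2565.0000×65/65 = 2565.0000 rpm, dir flips to −; running = −2565.0000
Stage 2 [77T→44T]: ω = 2565.0000×77/44 = 4488.7500 rpm, dir flips to +; running = +4488.7500
Stage 3 [44T→19T]: ω = 4488.7500×44/19 = 10395.0000 rpm, dir flips to −; running = −10395.0000
Stage 4 [19T→89T]: ω = 10395.0000×19/89 = 2219.1573 rpm, dir flips to +; running = +2219.1573
Stage 5 [14T→65T]: ω = 2219.1573×14/65 = 477.9723 rpm, dir flips to −; running = −477.9723

-477.9723 rpm (opposite to input, |ω| = 477.9723 rpm)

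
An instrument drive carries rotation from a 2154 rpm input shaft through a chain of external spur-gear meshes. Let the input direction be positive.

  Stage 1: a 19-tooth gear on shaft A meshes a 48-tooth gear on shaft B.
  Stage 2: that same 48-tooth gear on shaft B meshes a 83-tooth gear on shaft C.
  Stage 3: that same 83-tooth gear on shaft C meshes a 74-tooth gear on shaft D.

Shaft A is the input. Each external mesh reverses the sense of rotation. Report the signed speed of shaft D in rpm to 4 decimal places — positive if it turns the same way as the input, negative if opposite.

Stage 1 [19T→48T]: ω = 2154.0000×19/48 = 852.6250 rpm, dir flips to −; running = −852.6250
Stage 2 [48T→83T]: ω = 852.6250×48/83 = 493.0843 rpm, dir flips to +; running = +493.0843
Stage 3 [83T→74T]: ω = 493.0843×83/74 = 553.0541 rpm, dir flips to −; running = −553.0541

-553.0541 rpm (opposite to input, |ω| = 553.0541 rpm)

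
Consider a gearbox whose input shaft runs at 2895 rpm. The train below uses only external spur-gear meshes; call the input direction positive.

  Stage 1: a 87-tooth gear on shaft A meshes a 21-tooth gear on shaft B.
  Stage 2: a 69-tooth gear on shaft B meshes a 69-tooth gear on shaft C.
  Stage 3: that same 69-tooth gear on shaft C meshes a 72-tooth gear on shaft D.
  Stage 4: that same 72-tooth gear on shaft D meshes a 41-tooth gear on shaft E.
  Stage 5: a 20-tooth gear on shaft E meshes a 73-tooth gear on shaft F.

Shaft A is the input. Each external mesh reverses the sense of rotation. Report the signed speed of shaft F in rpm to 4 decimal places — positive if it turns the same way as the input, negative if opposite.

Stage 1 [87T→21T]: ω = 2895.0000×87/21 = 11993.5714 rpm, dir flips to −; running = −11993.5714
Stage 2 [69T→69T]: ω = 11993.5714×69/69 = 11993.5714 rpm, dir flips to +; running = +11993.5714
Stage 3 [69T→72T]: ω = 11993.5714×69/72 = 11493.8393 rpm, dir flips to −; running = −11493.8393
Stage 4 [72T→41T]: ω = 11493.8393×72/41 = 20184.3031 rpm, dir flips to +; running = +20184.3031
Stage 5 [20T→73T]: ω = 20184.3031×20/73 = 5529.9461 rpm, dir flips to −; running = −5529.9461

-5529.9461 rpm (opposite to input, |ω| = 5529.9461 rpm)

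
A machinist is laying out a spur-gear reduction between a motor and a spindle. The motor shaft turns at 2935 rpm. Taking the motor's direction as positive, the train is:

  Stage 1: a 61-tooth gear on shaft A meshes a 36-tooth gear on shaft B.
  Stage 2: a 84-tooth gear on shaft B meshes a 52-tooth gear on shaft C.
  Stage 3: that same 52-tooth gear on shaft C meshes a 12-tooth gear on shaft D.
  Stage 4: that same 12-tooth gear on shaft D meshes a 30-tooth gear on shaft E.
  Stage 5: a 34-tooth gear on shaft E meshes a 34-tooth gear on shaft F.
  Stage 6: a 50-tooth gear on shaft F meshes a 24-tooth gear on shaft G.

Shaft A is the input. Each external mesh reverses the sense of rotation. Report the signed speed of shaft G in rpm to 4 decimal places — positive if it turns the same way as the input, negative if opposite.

Stage 1 [61T→36T]: ω = 2935.0000×61/36 = 4973.1944 rpm, dir flips to −; running = −4973.1944
Stage 2 [84T→52T]: ω = 4973.1944×84/52 = 8033.6218 rpm, dir flips to +; running = +8033.6218
Stage 3 [52T→12T]: ω = 8033.6218×52/12 = 34812.3611 rpm, dir flips to −; running = −34812.3611
Stage 4 [12T→30T]: ω = 34812.3611×12/30 = 13924.9444 rpm, dir flips to +; running = +13924.9444
Stage 5 [34T→34T]: ω = 13924.9444×34/34 = 13924.9444 rpm, dir flips to −; running = −13924.9444
Stage 6 [50T→24T]: ω = 13924.9444×50/24 = 29010.3009 rpm, dir flips to +; running = +29010.3009

+29010.3009 rpm (same as input, |ω| = 29010.3009 rpm)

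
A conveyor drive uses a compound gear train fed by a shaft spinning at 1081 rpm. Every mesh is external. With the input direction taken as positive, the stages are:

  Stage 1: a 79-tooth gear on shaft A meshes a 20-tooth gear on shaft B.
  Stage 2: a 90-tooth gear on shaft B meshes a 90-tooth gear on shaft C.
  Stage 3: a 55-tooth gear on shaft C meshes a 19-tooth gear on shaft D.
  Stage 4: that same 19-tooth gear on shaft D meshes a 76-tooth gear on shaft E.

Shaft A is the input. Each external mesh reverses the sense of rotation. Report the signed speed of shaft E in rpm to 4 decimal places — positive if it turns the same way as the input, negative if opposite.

+3090.0954 rpm (same as input, |ω| = 3090.0954 rpm)

Stage 1 [79T→20T]: ω = 1081.0000×79/20 = 4269.9500 rpm, dir flips to −; running = −4269.9500
Stage 2 [90T→90T]: ω = 4269.9500×90/90 = 4269.9500 rpm, dir flips to +; running = +4269.9500
Stage 3 [55T→19T]: ω = 4269.9500×55/19 = 12360.3816 rpm, dir flips to −; running = −12360.3816
Stage 4 [19T→76T]: ω = 12360.3816×19/76 = 3090.0954 rpm, dir flips to +; running = +3090.0954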